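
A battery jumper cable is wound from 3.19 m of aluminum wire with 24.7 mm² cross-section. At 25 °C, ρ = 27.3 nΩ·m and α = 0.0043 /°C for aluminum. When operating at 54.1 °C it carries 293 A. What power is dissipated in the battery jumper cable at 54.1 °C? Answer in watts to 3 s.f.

ρ = 27.3 nΩ·m = 2.73×10^-8 Ω·m
A = 24.7 mm² = 2.470e-05 m²
R₍25₎ = ρL/A = (2.73×10^-8)(3.19)/(2.470e-05) = 0.003526 Ω
R₍54.1₎ = R₍25₎(1 + αΔT) = 0.003526 × (1 + 0.0043×29.1) = 0.003967 Ω
P = I²R = (293)² × 0.003967 = 341 W

341 W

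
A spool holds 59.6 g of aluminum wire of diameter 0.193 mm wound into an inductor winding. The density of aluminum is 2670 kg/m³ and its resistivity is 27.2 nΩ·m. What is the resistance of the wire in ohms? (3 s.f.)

709 Ω

ρ = 27.2 nΩ·m = 2.72×10^-8 Ω·m
A = π(d/2)² = π(9.6500e-05 m)² = 2.9255e-08 m²
L = m/(density·A) = 0.0596/(2670×2.9255e-08) = 763 m
R = ρL/A = (2.72×10^-8)(763)/(2.9255e-08) = 709 Ω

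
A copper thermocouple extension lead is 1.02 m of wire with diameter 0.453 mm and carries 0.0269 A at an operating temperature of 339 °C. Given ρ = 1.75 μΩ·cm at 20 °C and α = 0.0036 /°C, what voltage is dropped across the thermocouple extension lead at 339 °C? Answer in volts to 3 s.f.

0.00640 V

ρ = 1.75 μΩ·cm = 1.75×10^-8 Ω·m
A = π(d/2)² = π(2.2650e-04 m)² = 1.612e-07 m²
R₍20₎ = ρL/A = (1.75×10^-8)(1.02)/(1.612e-07) = 0.1108 Ω
R₍339₎ = R₍20₎(1 + αΔT) = 0.1108 × (1 + 0.0036×319) = 0.2379 Ω
V = IR = 0.0269 × 0.2379 = 0.00640 V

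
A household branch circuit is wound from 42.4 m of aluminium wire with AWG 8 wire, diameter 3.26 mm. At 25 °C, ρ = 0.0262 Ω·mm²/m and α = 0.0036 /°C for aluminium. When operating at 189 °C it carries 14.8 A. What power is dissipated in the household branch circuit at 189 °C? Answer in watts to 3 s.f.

ρ = 0.0262 Ω·mm²/m = 2.62×10^-8 Ω·m
A = π(3.26/2 mm)² = π(1.6300e-03 m)² = 8.347e-06 m²
R₍25₎ = ρL/A = (2.62×10^-8)(42.4)/(8.347e-06) = 0.1331 Ω
R₍189₎ = R₍25₎(1 + αΔT) = 0.1331 × (1 + 0.0036×164) = 0.2117 Ω
P = I²R = (14.8)² × 0.2117 = 46.4 W

46.4 W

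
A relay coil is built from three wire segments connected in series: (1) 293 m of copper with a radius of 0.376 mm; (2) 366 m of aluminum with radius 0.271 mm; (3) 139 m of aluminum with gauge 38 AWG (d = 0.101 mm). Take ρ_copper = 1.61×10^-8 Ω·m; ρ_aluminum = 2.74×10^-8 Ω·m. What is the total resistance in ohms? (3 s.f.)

Seg 1: A = πr² = π(3.7600e-04 m)² = 4.441e-07 m²
R_1 = (1.61×10^-8)(293)/(4.441e-07) = 10.62 Ω
Seg 2: A = πr² = π(2.7100e-04 m)² = 2.307e-07 m²
R_2 = (2.74×10^-8)(366)/(2.307e-07) = 43.47 Ω
Seg 3: A = π(0.101/2 mm)² = π(5.0500e-05 m)² = 8.012e-09 m²
R_3 = (2.74×10^-8)(139)/(8.012e-09) = 475.4 Ω
R_total = R_1 + R_2 + R_3 = 529 Ω

529 Ω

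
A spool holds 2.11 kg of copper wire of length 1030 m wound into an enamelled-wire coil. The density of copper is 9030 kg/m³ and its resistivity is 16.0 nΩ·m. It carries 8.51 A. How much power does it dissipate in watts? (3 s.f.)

5260 W

ρ = 16.0 nΩ·m = 1.60×10^-8 Ω·m
A = m/(density·L) = 2.11/(9030×1030) = 2.2686e-07 m²
R = ρL/A = (1.60×10^-8)(1030)/(2.2686e-07) = 72.64 Ω
P = I²R = (8.51)² × 72.64 = 5260 W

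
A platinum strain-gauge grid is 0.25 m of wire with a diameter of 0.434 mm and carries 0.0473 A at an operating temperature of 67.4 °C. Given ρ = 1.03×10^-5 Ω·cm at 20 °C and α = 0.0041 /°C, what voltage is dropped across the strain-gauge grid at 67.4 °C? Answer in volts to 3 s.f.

ρ = 1.03×10^-5 Ω·cm = 1.03×10^-7 Ω·m
A = π(d/2)² = π(2.1700e-04 m)² = 1.479e-07 m²
R₍20₎ = ρL/A = (1.03×10^-7)(0.25)/(1.479e-07) = 0.1741 Ω
R₍67.4₎ = R₍20₎(1 + αΔT) = 0.1741 × (1 + 0.0041×47.4) = 0.2079 Ω
V = IR = 0.0473 × 0.2079 = 0.00983 V

0.00983 V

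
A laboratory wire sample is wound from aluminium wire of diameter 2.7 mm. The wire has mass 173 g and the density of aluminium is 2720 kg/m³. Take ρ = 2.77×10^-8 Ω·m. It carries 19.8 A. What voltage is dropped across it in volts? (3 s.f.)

1.06 V

A = π(d/2)² = π(1.3500e-03 m)² = 5.7256e-06 m²
L = m/(density·A) = 0.173/(2720×5.7256e-06) = 11.11 m
R = ρL/A = (2.77×10^-8)(11.11)/(5.7256e-06) = 0.05374 Ω
V = IR = 19.8 × 0.05374 = 1.06 V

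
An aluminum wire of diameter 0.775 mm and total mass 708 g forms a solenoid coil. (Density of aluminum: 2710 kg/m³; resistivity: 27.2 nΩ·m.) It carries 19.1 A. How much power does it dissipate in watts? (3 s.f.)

11600 W

ρ = 27.2 nΩ·m = 2.72×10^-8 Ω·m
A = π(d/2)² = π(3.8750e-04 m)² = 4.7173e-07 m²
L = m/(density·A) = 0.708/(2710×4.7173e-07) = 553.8 m
R = ρL/A = (2.72×10^-8)(553.8)/(4.7173e-07) = 31.93 Ω
P = I²R = (19.1)² × 31.93 = 11600 W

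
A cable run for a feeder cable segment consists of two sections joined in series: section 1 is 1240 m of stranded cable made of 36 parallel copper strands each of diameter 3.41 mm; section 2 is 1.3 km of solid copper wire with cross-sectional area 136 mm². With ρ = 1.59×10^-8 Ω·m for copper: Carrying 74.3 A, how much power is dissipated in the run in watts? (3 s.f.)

Section 1: A_strand = π(1.7050e-03)² = 9.133e-06 m²; R₁ = ρL/(N·A_s) = (1.59×10^-8)(1240)/(36×9.133e-06) = 0.05997 Ω
Section 2: A = 136 mm² = 1.360e-04 m²
R₂ = (1.59×10^-8)(1300)/(1.360e-04) = 0.152 Ω
R = R₁ + R₂ = 0.212 Ω
P = I²R = (74.3)² × 0.212 = 1170 W

1170 W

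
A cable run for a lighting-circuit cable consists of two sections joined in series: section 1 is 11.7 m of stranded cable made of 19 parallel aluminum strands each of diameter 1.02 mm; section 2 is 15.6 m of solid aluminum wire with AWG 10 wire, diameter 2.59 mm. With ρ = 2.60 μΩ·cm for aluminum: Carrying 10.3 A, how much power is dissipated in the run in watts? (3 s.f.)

10.2 W

ρ = 2.60 μΩ·cm = 2.60×10^-8 Ω·m
Section 1: A_strand = π(5.1000e-04)² = 8.171e-07 m²; R₁ = ρL/(N·A_s) = (2.60×10^-8)(11.7)/(19×8.171e-07) = 0.01959 Ω
Section 2: A = π(2.59/2 mm)² = π(1.2950e-03 m)² = 5.269e-06 m²
R₂ = (2.60×10^-8)(15.6)/(5.269e-06) = 0.07699 Ω
R = R₁ + R₂ = 0.09658 Ω
P = I²R = (10.3)² × 0.09658 = 10.2 W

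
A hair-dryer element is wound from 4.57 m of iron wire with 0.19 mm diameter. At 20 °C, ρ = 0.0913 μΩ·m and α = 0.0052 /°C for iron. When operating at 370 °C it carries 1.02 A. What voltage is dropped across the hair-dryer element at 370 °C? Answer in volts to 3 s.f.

ρ = 0.0913 μΩ·m = 9.13×10^-8 Ω·m
A = π(d/2)² = π(9.5000e-05 m)² = 2.835e-08 m²
R₍20₎ = ρL/A = (9.13×10^-8)(4.57)/(2.835e-08) = 14.72 Ω
R₍370₎ = R₍20₎(1 + αΔT) = 14.72 × (1 + 0.0052×350) = 41.5 Ω
V = IR = 1.02 × 41.5 = 42.3 V

42.3 V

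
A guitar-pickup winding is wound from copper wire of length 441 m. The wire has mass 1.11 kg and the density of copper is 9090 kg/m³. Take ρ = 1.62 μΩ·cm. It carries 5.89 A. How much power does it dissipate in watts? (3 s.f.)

ρ = 1.62 μΩ·cm = 1.62×10^-8 Ω·m
A = m/(density·L) = 1.11/(9090×441) = 2.7690e-07 m²
R = ρL/A = (1.62×10^-8)(441)/(2.7690e-07) = 25.8 Ω
P = I²R = (5.89)² × 25.8 = 895 W

895 W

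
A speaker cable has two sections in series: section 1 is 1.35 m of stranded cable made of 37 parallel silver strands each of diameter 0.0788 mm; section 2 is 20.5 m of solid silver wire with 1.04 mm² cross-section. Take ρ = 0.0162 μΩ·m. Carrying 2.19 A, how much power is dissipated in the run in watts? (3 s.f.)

ρ = 0.0162 μΩ·m = 1.62×10^-8 Ω·m
Section 1: A_strand = π(3.9400e-05)² = 4.877e-09 m²; R₁ = ρL/(N·A_s) = (1.62×10^-8)(1.35)/(37×4.877e-09) = 0.1212 Ω
Section 2: A = 1.04 mm² = 1.040e-06 m²
R₂ = (1.62×10^-8)(20.5)/(1.040e-06) = 0.3193 Ω
R = R₁ + R₂ = 0.4405 Ω
P = I²R = (2.19)² × 0.4405 = 2.11 W

2.11 W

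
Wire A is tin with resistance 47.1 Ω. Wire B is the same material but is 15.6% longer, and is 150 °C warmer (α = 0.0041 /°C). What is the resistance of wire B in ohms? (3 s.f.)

87.9 Ω

R ∝ ρL/d² with ρ ∝ (1+αΔT), so R_B/R_A = (1 + 15.6/100) × (1 + 0.0041×150)
= 1.156 × 1.615 = 1.867
R_B = 1.867 × 47.1 = 87.9 Ω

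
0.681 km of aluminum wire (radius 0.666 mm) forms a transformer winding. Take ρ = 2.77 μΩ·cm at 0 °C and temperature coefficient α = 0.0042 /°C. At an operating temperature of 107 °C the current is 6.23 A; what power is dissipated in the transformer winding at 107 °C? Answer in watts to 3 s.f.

762 W

ρ = 2.77 μΩ·cm = 2.77×10^-8 Ω·m
A = πr² = π(6.6600e-04 m)² = 1.393e-06 m²
R₍0₎ = ρL/A = (2.77×10^-8)(681)/(1.393e-06) = 13.54 Ω
R₍107₎ = R₍0₎(1 + αΔT) = 13.54 × (1 + 0.0042×107) = 19.62 Ω
P = I²R = (6.23)² × 19.62 = 762 W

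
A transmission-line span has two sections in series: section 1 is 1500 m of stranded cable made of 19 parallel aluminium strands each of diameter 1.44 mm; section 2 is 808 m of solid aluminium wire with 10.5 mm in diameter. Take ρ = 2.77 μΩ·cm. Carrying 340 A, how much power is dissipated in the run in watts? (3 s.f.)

ρ = 2.77 μΩ·cm = 2.77×10^-8 Ω·m
Section 1: A_strand = π(7.2000e-04)² = 1.629e-06 m²; R₁ = ρL/(N·A_s) = (2.77×10^-8)(1500)/(19×1.629e-06) = 1.343 Ω
Section 2: A = π(d/2)² = π(5.2500e-03 m)² = 8.659e-05 m²
R₂ = (2.77×10^-8)(808)/(8.659e-05) = 0.2585 Ω
R = R₁ + R₂ = 1.601 Ω
P = I²R = (340)² × 1.601 = 1.85×10^5 W

1.85×10^5 W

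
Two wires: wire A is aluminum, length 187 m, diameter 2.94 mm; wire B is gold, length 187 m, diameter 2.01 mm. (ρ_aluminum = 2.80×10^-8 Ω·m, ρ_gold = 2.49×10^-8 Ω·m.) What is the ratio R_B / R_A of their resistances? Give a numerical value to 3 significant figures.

R ∝ ρL/d², so R_B/R_A = (ρ_B/ρ_A) × (d_A/d_B)²
= (2.49×10^-8/2.80×10^-8) × (2.94/2.01)² = 1.90

1.90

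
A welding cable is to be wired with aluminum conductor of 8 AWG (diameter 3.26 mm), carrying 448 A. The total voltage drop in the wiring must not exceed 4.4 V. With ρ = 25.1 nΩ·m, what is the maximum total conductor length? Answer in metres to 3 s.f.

ρ = 25.1 nΩ·m = 2.51×10^-8 Ω·m
A = π(3.26/2 mm)² = π(1.6300e-03 m)² = 8.347e-06 m²
L_max = V_max·A/(1·ρI) = (4.4)(8.347e-06)/(2.51×10^-8×448) = 3.27 m

3.27 m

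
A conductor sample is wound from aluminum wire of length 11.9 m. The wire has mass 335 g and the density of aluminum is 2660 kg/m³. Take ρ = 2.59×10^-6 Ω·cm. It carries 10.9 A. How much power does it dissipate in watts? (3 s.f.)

3.46 W

ρ = 2.59×10^-6 Ω·cm = 2.59×10^-8 Ω·m
A = m/(density·L) = 0.335/(2660×11.9) = 1.0583e-05 m²
R = ρL/A = (2.59×10^-8)(11.9)/(1.0583e-05) = 0.02912 Ω
P = I²R = (10.9)² × 0.02912 = 3.46 W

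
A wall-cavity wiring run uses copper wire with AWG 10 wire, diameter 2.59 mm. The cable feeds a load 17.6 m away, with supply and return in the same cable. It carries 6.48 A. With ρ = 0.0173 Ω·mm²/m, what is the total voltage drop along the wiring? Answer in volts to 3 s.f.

ρ = 0.0173 Ω·mm²/m = 1.73×10^-8 Ω·m
A = π(2.59/2 mm)² = π(1.2950e-03 m)² = 5.269e-06 m²
Total conductor length (both ways) L = 2 × 17.6 = 35.2 m
R = ρL/A = (1.73×10^-8)(35.2)/(5.269e-06) = 0.1156 Ω
V = IR = 6.48 × 0.1156 = 0.749 V

0.749 V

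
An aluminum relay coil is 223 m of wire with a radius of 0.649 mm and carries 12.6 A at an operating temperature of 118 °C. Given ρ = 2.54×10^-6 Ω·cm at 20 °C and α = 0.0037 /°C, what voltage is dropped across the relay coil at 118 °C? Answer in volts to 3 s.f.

ρ = 2.54×10^-6 Ω·cm = 2.54×10^-8 Ω·m
A = πr² = π(6.4900e-04 m)² = 1.323e-06 m²
R₍20₎ = ρL/A = (2.54×10^-8)(223)/(1.323e-06) = 4.281 Ω
R₍118₎ = R₍20₎(1 + αΔT) = 4.281 × (1 + 0.0037×98) = 5.833 Ω
V = IR = 12.6 × 5.833 = 73.5 V

73.5 V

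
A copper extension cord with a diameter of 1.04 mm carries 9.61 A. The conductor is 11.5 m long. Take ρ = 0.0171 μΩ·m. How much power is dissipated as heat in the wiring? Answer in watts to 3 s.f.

ρ = 0.0171 μΩ·m = 1.71×10^-8 Ω·m
A = π(d/2)² = π(5.2000e-04 m)² = 8.495e-07 m²
R = ρL/A = (1.71×10^-8)(11.5)/(8.495e-07) = 0.2315 Ω
P = I²R = (9.61)² × 0.2315 = 21.4 W

21.4 W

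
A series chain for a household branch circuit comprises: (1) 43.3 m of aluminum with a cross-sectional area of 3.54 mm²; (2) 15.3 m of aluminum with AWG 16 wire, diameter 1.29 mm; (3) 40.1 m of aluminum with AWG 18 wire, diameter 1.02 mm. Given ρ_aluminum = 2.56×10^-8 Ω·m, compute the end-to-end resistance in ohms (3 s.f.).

1.87 Ω

Seg 1: A = 3.54 mm² = 3.540e-06 m²
R_1 = (2.56×10^-8)(43.3)/(3.540e-06) = 0.3131 Ω
Seg 2: A = π(1.29/2 mm)² = π(6.4500e-04 m)² = 1.307e-06 m²
R_2 = (2.56×10^-8)(15.3)/(1.307e-06) = 0.2997 Ω
Seg 3: A = π(1.02/2 mm)² = π(5.1000e-04 m)² = 8.171e-07 m²
R_3 = (2.56×10^-8)(40.1)/(8.171e-07) = 1.256 Ω
R_total = R_1 + R_2 + R_3 = 1.87 Ω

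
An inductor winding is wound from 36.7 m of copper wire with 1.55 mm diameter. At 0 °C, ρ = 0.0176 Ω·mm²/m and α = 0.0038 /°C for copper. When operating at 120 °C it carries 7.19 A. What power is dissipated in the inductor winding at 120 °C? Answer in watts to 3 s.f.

25.8 W

ρ = 0.0176 Ω·mm²/m = 1.76×10^-8 Ω·m
A = π(d/2)² = π(7.7500e-04 m)² = 1.887e-06 m²
R₍0₎ = ρL/A = (1.76×10^-8)(36.7)/(1.887e-06) = 0.3423 Ω
R₍120₎ = R₍0₎(1 + αΔT) = 0.3423 × (1 + 0.0038×120) = 0.4984 Ω
P = I²R = (7.19)² × 0.4984 = 25.8 W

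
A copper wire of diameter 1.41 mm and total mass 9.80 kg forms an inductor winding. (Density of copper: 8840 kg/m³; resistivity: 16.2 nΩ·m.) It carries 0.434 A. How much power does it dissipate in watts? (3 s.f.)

ρ = 16.2 nΩ·m = 1.62×10^-8 Ω·m
A = π(d/2)² = π(7.0500e-04 m)² = 1.5615e-06 m²
L = m/(density·A) = 9.8/(8840×1.5615e-06) = 710 m
R = ρL/A = (1.62×10^-8)(710)/(1.5615e-06) = 7.366 Ω
P = I²R = (0.434)² × 7.366 = 1.39 W

1.39 W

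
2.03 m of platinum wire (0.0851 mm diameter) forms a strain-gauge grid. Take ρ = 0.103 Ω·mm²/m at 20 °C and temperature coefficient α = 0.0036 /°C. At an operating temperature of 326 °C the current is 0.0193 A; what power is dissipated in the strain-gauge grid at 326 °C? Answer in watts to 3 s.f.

ρ = 0.103 Ω·mm²/m = 1.03×10^-7 Ω·m
A = π(d/2)² = π(4.2550e-05 m)² = 5.688e-09 m²
R₍20₎ = ρL/A = (1.03×10^-7)(2.03)/(5.688e-09) = 36.76 Ω
R₍326₎ = R₍20₎(1 + αΔT) = 36.76 × (1 + 0.0036×306) = 77.26 Ω
P = I²R = (0.0193)² × 77.26 = 0.0288 W

0.0288 W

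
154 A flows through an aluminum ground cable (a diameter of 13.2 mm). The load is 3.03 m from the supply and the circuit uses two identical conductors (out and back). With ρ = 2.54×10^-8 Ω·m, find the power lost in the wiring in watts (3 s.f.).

A = π(d/2)² = π(6.6000e-03 m)² = 1.368e-04 m²
Total conductor length (both ways) L = 2 × 3.03 = 6.06 m
R = ρL/A = (2.54×10^-8)(6.06)/(1.368e-04) = 0.001125 Ω
P = I²R = (154)² × 0.001125 = 26.7 W

26.7 W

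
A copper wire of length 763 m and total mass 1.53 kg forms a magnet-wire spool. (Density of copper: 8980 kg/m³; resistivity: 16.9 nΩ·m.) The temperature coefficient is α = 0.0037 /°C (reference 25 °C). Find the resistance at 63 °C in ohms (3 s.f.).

65.9 Ω

ρ = 16.9 nΩ·m = 1.69×10^-8 Ω·m
A = m/(density·L) = 1.53/(8980×763) = 2.2330e-07 m²
R = ρL/A = (1.69×10^-8)(763)/(2.2330e-07) = 57.75 Ω
R(63 °C) = 57.75 × (1 + 0.0037×38) = 65.9 Ω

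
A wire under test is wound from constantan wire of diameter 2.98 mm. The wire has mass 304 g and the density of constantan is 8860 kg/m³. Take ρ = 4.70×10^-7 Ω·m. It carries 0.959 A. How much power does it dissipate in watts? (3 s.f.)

0.305 W

A = π(d/2)² = π(1.4900e-03 m)² = 6.9746e-06 m²
L = m/(density·A) = 0.304/(8860×6.9746e-06) = 4.919 m
R = ρL/A = (4.70×10^-7)(4.919)/(6.9746e-06) = 0.3315 Ω
P = I²R = (0.959)² × 0.3315 = 0.305 W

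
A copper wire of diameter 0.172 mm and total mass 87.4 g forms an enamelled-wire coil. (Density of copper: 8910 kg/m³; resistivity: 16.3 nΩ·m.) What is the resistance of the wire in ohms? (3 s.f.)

ρ = 16.3 nΩ·m = 1.63×10^-8 Ω·m
A = π(d/2)² = π(8.6000e-05 m)² = 2.3235e-08 m²
L = m/(density·A) = 0.0874/(8910×2.3235e-08) = 422.2 m
R = ρL/A = (1.63×10^-8)(422.2)/(2.3235e-08) = 296 Ω

296 Ω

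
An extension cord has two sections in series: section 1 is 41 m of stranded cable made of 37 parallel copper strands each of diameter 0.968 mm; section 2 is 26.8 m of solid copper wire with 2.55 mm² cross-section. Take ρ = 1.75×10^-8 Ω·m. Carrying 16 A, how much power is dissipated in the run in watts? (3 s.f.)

53.8 W

Section 1: A_strand = π(4.8400e-04)² = 7.359e-07 m²; R₁ = ρL/(N·A_s) = (1.75×10^-8)(41)/(37×7.359e-07) = 0.02635 Ω
Section 2: A = 2.55 mm² = 2.550e-06 m²
R₂ = (1.75×10^-8)(26.8)/(2.550e-06) = 0.1839 Ω
R = R₁ + R₂ = 0.2103 Ω
P = I²R = (16)² × 0.2103 = 53.8 W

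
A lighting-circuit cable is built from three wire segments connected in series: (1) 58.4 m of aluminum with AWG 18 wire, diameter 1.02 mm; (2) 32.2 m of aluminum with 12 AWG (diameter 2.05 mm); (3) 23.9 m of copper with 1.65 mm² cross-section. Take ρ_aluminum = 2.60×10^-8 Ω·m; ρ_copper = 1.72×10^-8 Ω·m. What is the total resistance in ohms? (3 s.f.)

Seg 1: A = π(1.02/2 mm)² = π(5.1000e-04 m)² = 8.171e-07 m²
R_1 = (2.60×10^-8)(58.4)/(8.171e-07) = 1.858 Ω
Seg 2: A = π(2.05/2 mm)² = π(1.0250e-03 m)² = 3.301e-06 m²
R_2 = (2.60×10^-8)(32.2)/(3.301e-06) = 0.2536 Ω
Seg 3: A = 1.65 mm² = 1.650e-06 m²
R_3 = (1.72×10^-8)(23.9)/(1.650e-06) = 0.2491 Ω
R_total = R_1 + R_2 + R_3 = 2.36 Ω

2.36 Ω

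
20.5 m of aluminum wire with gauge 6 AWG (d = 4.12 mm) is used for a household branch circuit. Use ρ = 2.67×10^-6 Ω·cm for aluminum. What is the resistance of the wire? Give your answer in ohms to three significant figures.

0.0411 Ω

ρ = 2.67×10^-6 Ω·cm = 2.67×10^-8 Ω·m
A = π(4.12/2 mm)² = π(2.0600e-03 m)² = 1.333e-05 m²
R = ρL/A = (2.67×10^-8)(20.5 m)/(1.333e-05 m²) = 0.0411 Ω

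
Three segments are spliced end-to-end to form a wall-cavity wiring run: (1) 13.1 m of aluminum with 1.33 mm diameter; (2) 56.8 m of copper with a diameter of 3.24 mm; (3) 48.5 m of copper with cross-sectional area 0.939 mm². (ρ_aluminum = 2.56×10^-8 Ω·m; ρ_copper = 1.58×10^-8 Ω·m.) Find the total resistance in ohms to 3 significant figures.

Seg 1: A = π(d/2)² = π(6.6500e-04 m)² = 1.389e-06 m²
R_1 = (2.56×10^-8)(13.1)/(1.389e-06) = 0.2414 Ω
Seg 2: A = π(d/2)² = π(1.6200e-03 m)² = 8.245e-06 m²
R_2 = (1.58×10^-8)(56.8)/(8.245e-06) = 0.1088 Ω
Seg 3: A = 0.939 mm² = 9.390e-07 m²
R_3 = (1.58×10^-8)(48.5)/(9.390e-07) = 0.8161 Ω
R_total = R_1 + R_2 + R_3 = 1.17 Ω

1.17 Ω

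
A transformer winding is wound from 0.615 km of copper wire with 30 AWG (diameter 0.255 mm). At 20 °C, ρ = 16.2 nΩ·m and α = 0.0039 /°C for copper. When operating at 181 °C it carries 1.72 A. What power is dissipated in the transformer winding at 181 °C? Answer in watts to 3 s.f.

940 W

ρ = 16.2 nΩ·m = 1.62×10^-8 Ω·m
A = π(0.255/2 mm)² = π(1.2750e-04 m)² = 5.107e-08 m²
R₍20₎ = ρL/A = (1.62×10^-8)(615)/(5.107e-08) = 195.1 Ω
R₍181₎ = R₍20₎(1 + αΔT) = 195.1 × (1 + 0.0039×161) = 317.6 Ω
P = I²R = (1.72)² × 317.6 = 940 W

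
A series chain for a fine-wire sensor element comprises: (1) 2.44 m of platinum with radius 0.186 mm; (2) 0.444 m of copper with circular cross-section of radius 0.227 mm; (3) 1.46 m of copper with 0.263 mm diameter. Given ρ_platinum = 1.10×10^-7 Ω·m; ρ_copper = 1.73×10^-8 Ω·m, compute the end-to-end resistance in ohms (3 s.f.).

Seg 1: A = πr² = π(1.8600e-04 m)² = 1.087e-07 m²
R_1 = (1.10×10^-7)(2.44)/(1.087e-07) = 2.469 Ω
Seg 2: A = πr² = π(2.2700e-04 m)² = 1.619e-07 m²
R_2 = (1.73×10^-8)(0.444)/(1.619e-07) = 0.04745 Ω
Seg 3: A = π(d/2)² = π(1.3150e-04 m)² = 5.433e-08 m²
R_3 = (1.73×10^-8)(1.46)/(5.433e-08) = 0.4649 Ω
R_total = R_1 + R_2 + R_3 = 2.98 Ω

2.98 Ω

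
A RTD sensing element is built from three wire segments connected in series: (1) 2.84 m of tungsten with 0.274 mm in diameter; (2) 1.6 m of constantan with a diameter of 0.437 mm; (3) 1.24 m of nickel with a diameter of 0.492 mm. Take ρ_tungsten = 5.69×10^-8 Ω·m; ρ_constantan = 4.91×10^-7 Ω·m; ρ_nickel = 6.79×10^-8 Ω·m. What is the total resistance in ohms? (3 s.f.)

Seg 1: A = π(d/2)² = π(1.3700e-04 m)² = 5.896e-08 m²
R_1 = (5.69×10^-8)(2.84)/(5.896e-08) = 2.741 Ω
Seg 2: A = π(d/2)² = π(2.1850e-04 m)² = 1.500e-07 m²
R_2 = (4.91×10^-7)(1.6)/(1.500e-07) = 5.238 Ω
Seg 3: A = π(d/2)² = π(2.4600e-04 m)² = 1.901e-07 m²
R_3 = (6.79×10^-8)(1.24)/(1.901e-07) = 0.4429 Ω
R_total = R_1 + R_2 + R_3 = 8.42 Ω

8.42 Ω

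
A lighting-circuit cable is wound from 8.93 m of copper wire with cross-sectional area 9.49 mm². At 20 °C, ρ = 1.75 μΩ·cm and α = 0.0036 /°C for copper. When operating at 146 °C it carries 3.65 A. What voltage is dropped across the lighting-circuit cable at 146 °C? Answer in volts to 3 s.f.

0.0874 V

ρ = 1.75 μΩ·cm = 1.75×10^-8 Ω·m
A = 9.49 mm² = 9.490e-06 m²
R₍20₎ = ρL/A = (1.75×10^-8)(8.93)/(9.490e-06) = 0.01647 Ω
R₍146₎ = R₍20₎(1 + αΔT) = 0.01647 × (1 + 0.0036×126) = 0.02394 Ω
V = IR = 3.65 × 0.02394 = 0.0874 V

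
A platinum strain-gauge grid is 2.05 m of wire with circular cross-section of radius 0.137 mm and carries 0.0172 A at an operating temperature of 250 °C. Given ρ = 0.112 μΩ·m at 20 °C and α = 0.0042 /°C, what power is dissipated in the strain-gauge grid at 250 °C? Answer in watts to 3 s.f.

0.00226 W

ρ = 0.112 μΩ·m = 1.12×10^-7 Ω·m
A = πr² = π(1.3700e-04 m)² = 5.896e-08 m²
R₍20₎ = ρL/A = (1.12×10^-7)(2.05)/(5.896e-08) = 3.894 Ω
R₍250₎ = R₍20₎(1 + αΔT) = 3.894 × (1 + 0.0042×230) = 7.655 Ω
P = I²R = (0.0172)² × 7.655 = 0.00226 W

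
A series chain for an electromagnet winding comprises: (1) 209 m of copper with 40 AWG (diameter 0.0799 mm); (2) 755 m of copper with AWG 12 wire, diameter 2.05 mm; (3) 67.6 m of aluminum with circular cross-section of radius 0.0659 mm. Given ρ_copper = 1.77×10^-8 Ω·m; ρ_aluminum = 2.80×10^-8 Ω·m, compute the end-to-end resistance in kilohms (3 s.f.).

Seg 1: A = π(0.0799/2 mm)² = π(3.9950e-05 m)² = 5.014e-09 m²
R_1 = (1.77×10^-8)(209)/(5.014e-09) = 737.8 Ω
Seg 2: A = π(2.05/2 mm)² = π(1.0250e-03 m)² = 3.301e-06 m²
R_2 = (1.77×10^-8)(755)/(3.301e-06) = 4.049 Ω
Seg 3: A = πr² = π(6.5900e-05 m)² = 1.364e-08 m²
R_3 = (2.80×10^-8)(67.6)/(1.364e-08) = 138.7 Ω
R_total = R_1 + R_2 + R_3 = 0.881 kΩ

0.881 kΩ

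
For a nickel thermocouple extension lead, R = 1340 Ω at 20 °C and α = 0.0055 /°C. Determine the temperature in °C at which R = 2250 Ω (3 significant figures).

143 °C

R = R₀(1 + α(T − T₀)) ⇒ T = T₀ + (R/R₀ − 1)/α
T = 20 + (2250/1340 − 1)/0.0055 = 20 + (0.6791)/0.0055 = 143 °C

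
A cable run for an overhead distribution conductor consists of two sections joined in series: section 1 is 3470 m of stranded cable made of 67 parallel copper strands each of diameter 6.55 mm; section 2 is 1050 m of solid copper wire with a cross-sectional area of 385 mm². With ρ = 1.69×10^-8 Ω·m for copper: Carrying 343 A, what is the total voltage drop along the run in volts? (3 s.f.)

24.7 V

Section 1: A_strand = π(3.2750e-03)² = 3.370e-05 m²; R₁ = ρL/(N·A_s) = (1.69×10^-8)(3470)/(67×3.370e-05) = 0.02598 Ω
Section 2: A = 385 mm² = 3.850e-04 m²
R₂ = (1.69×10^-8)(1050)/(3.850e-04) = 0.04609 Ω
R = R₁ + R₂ = 0.07207 Ω
V = IR = 343 × 0.07207 = 24.7 V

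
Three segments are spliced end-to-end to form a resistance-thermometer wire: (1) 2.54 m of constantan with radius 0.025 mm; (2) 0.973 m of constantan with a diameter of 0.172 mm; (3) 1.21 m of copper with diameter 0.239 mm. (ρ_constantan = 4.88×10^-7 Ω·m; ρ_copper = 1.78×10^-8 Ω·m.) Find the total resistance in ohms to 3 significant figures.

Seg 1: A = πr² = π(2.5000e-05 m)² = 1.963e-09 m²
R_1 = (4.88×10^-7)(2.54)/(1.963e-09) = 631.3 Ω
Seg 2: A = π(d/2)² = π(8.6000e-05 m)² = 2.324e-08 m²
R_2 = (4.88×10^-7)(0.973)/(2.324e-08) = 20.44 Ω
Seg 3: A = π(d/2)² = π(1.1950e-04 m)² = 4.486e-08 m²
R_3 = (1.78×10^-8)(1.21)/(4.486e-08) = 0.4801 Ω
R_total = R_1 + R_2 + R_3 = 652 Ω

652 Ω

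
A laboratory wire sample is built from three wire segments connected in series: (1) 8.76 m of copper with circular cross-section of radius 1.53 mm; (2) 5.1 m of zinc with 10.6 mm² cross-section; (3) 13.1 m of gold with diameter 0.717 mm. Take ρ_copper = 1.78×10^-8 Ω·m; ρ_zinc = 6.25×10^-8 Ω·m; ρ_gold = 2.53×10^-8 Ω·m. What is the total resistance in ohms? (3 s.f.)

Seg 1: A = πr² = π(1.5300e-03 m)² = 7.354e-06 m²
R_1 = (1.78×10^-8)(8.76)/(7.354e-06) = 0.0212 Ω
Seg 2: A = 10.6 mm² = 1.060e-05 m²
R_2 = (6.25×10^-8)(5.1)/(1.060e-05) = 0.03007 Ω
Seg 3: A = π(d/2)² = π(3.5850e-04 m)² = 4.038e-07 m²
R_3 = (2.53×10^-8)(13.1)/(4.038e-07) = 0.8208 Ω
R_total = R_1 + R_2 + R_3 = 0.872 Ω

0.872 Ω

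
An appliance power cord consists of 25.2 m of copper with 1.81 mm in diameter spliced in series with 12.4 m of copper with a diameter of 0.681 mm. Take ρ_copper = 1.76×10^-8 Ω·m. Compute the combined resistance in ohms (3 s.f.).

0.772 Ω

Segment 1: A = π(d/2)² = π(9.0500e-04 m)² = 2.573e-06 m²
R₁ = ρL/A = (1.76×10^-8)(25.2)/(2.573e-06) = 0.1724 Ω
Segment 2: A = π(d/2)² = π(3.4050e-04 m)² = 3.642e-07 m²
R₂ = (1.76×10^-8)(12.4)/(3.642e-07) = 0.5992 Ω
R = R₁ + R₂ = 0.772 Ω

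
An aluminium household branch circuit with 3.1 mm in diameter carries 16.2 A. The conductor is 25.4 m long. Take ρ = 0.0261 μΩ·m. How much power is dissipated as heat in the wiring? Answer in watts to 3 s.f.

ρ = 0.0261 μΩ·m = 2.61×10^-8 Ω·m
A = π(d/2)² = π(1.5500e-03 m)² = 7.548e-06 m²
R = ρL/A = (2.61×10^-8)(25.4)/(7.548e-06) = 0.08783 Ω
P = I²R = (16.2)² × 0.08783 = 23.1 W

23.1 W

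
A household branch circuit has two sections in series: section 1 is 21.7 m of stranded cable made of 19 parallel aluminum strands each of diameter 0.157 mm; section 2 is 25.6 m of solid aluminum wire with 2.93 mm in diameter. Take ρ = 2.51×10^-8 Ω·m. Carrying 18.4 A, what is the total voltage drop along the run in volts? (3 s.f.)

Section 1: A_strand = π(7.8500e-05)² = 1.936e-08 m²; R₁ = ρL/(N·A_s) = (2.51×10^-8)(21.7)/(19×1.936e-08) = 1.481 Ω
Section 2: A = π(d/2)² = π(1.4650e-03 m)² = 6.743e-06 m²
R₂ = (2.51×10^-8)(25.6)/(6.743e-06) = 0.0953 Ω
R = R₁ + R₂ = 1.576 Ω
V = IR = 18.4 × 1.576 = 29.0 V

29.0 V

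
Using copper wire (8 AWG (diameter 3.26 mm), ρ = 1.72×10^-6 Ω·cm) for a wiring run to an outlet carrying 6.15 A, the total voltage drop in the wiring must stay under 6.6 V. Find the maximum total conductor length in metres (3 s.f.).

ρ = 1.72×10^-6 Ω·cm = 1.72×10^-8 Ω·m
A = π(3.26/2 mm)² = π(1.6300e-03 m)² = 8.347e-06 m²
L_max = V_max·A/(1·ρI) = (6.6)(8.347e-06)/(1.72×10^-8×6.15) = 521 m

521 m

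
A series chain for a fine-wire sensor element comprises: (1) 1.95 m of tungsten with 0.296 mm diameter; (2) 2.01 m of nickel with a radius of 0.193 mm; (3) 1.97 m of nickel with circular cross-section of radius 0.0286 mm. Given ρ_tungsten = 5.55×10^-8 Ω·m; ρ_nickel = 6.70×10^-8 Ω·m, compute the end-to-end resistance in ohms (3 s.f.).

Seg 1: A = π(d/2)² = π(1.4800e-04 m)² = 6.881e-08 m²
R_1 = (5.55×10^-8)(1.95)/(6.881e-08) = 1.573 Ω
Seg 2: A = πr² = π(1.9300e-04 m)² = 1.170e-07 m²
R_2 = (6.70×10^-8)(2.01)/(1.170e-07) = 1.151 Ω
Seg 3: A = πr² = π(2.8600e-05 m)² = 2.570e-09 m²
R_3 = (6.70×10^-8)(1.97)/(2.570e-09) = 51.36 Ω
R_total = R_1 + R_2 + R_3 = 54.1 Ω

54.1 Ω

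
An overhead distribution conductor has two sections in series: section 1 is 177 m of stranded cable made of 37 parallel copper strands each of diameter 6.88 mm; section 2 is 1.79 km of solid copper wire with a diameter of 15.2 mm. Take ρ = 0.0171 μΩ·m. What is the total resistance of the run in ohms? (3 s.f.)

ρ = 0.0171 μΩ·m = 1.71×10^-8 Ω·m
Section 1: A_strand = π(3.4400e-03)² = 3.718e-05 m²; R₁ = ρL/(N·A_s) = (1.71×10^-8)(177)/(37×3.718e-05) = 0.0022 Ω
Section 2: A = π(d/2)² = π(7.6000e-03 m)² = 1.815e-04 m²
R₂ = (1.71×10^-8)(1790)/(1.815e-04) = 0.1687 Ω
R = R₁ + R₂ = 0.171 Ω

0.171 Ω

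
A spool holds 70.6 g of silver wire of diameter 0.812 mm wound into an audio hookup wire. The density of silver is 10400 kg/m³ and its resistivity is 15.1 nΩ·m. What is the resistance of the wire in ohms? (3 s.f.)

ρ = 15.1 nΩ·m = 1.51×10^-8 Ω·m
A = π(d/2)² = π(4.0600e-04 m)² = 5.1785e-07 m²
L = m/(density·A) = 0.0706/(10400×5.1785e-07) = 13.11 m
R = ρL/A = (1.51×10^-8)(13.11)/(5.1785e-07) = 0.382 Ω

0.382 Ω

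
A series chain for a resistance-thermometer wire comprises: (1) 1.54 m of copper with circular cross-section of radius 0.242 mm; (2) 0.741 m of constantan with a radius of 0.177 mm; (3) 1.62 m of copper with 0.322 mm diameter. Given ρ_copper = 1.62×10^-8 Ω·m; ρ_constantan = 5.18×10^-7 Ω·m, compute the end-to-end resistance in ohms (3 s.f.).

4.36 Ω

Seg 1: A = πr² = π(2.4200e-04 m)² = 1.840e-07 m²
R_1 = (1.62×10^-8)(1.54)/(1.840e-07) = 0.1356 Ω
Seg 2: A = πr² = π(1.7700e-04 m)² = 9.842e-08 m²
R_2 = (5.18×10^-7)(0.741)/(9.842e-08) = 3.9 Ω
Seg 3: A = π(d/2)² = π(1.6100e-04 m)² = 8.143e-08 m²
R_3 = (1.62×10^-8)(1.62)/(8.143e-08) = 0.3223 Ω
R_total = R_1 + R_2 + R_3 = 4.36 Ω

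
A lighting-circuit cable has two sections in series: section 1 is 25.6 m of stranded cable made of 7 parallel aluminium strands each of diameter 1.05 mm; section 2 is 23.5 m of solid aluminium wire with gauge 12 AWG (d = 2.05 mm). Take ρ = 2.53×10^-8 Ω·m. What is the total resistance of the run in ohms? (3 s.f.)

0.287 Ω

Section 1: A_strand = π(5.2500e-04)² = 8.659e-07 m²; R₁ = ρL/(N·A_s) = (2.53×10^-8)(25.6)/(7×8.659e-07) = 0.1069 Ω
Section 2: A = π(2.05/2 mm)² = π(1.0250e-03 m)² = 3.301e-06 m²
R₂ = (2.53×10^-8)(23.5)/(3.301e-06) = 0.1801 Ω
R = R₁ + R₂ = 0.287 Ω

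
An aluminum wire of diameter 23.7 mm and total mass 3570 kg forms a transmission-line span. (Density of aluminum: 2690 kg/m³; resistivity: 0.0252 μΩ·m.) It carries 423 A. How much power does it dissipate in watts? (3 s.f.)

ρ = 0.0252 μΩ·m = 2.52×10^-8 Ω·m
A = π(d/2)² = π(1.1850e-02 m)² = 4.4115e-04 m²
L = m/(density·A) = 3570/(2690×4.4115e-04) = 3008 m
R = ρL/A = (2.52×10^-8)(3008)/(4.4115e-04) = 0.1718 Ω
P = I²R = (423)² × 0.1718 = 30700 W

30700 W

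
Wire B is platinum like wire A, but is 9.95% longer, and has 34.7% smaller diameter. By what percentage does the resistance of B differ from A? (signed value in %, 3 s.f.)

158%

R ∝ L/d², so R_B/R_A = (1 + 9.95/100) × (1 − 34.7/100)⁻²
= 1.099 × 2.345 = 2.579
(R_B − R_A)/R_A = 2.579 − 1 = 158%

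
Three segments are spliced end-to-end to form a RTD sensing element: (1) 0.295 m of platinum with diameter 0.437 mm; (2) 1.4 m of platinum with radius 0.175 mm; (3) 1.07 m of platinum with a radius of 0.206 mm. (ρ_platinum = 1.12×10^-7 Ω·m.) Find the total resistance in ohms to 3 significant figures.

Seg 1: A = π(d/2)² = π(2.1850e-04 m)² = 1.500e-07 m²
R_1 = (1.12×10^-7)(0.295)/(1.500e-07) = 0.2203 Ω
Seg 2: A = πr² = π(1.7500e-04 m)² = 9.621e-08 m²
R_2 = (1.12×10^-7)(1.4)/(9.621e-08) = 1.63 Ω
Seg 3: A = πr² = π(2.0600e-04 m)² = 1.333e-07 m²
R_3 = (1.12×10^-7)(1.07)/(1.333e-07) = 0.8989 Ω
R_total = R_1 + R_2 + R_3 = 2.75 Ω

2.75 Ω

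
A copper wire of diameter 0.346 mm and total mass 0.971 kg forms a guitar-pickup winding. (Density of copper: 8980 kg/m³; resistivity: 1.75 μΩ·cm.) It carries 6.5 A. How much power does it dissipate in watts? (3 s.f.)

ρ = 1.75 μΩ·cm = 1.75×10^-8 Ω·m
A = π(d/2)² = π(1.7300e-04 m)² = 9.4025e-08 m²
L = m/(density·A) = 0.971/(8980×9.4025e-08) = 1150 m
R = ρL/A = (1.75×10^-8)(1150)/(9.4025e-08) = 214 Ω
P = I²R = (6.5)² × 214 = 9040 W

9040 W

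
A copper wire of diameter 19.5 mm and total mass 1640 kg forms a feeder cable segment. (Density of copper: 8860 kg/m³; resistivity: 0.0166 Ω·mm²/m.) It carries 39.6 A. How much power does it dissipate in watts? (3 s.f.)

54.0 W

ρ = 0.0166 Ω·mm²/m = 1.66×10^-8 Ω·m
A = π(d/2)² = π(9.7500e-03 m)² = 2.9865e-04 m²
L = m/(density·A) = 1640/(8860×2.9865e-04) = 619.8 m
R = ρL/A = (1.66×10^-8)(619.8)/(2.9865e-04) = 0.03445 Ω
P = I²R = (39.6)² × 0.03445 = 54.0 W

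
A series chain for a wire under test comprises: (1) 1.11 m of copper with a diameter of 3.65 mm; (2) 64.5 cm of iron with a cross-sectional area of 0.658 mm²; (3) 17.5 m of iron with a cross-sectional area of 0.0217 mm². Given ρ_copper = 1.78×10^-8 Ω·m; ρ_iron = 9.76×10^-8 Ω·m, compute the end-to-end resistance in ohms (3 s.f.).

78.8 Ω

Seg 1: A = π(d/2)² = π(1.8250e-03 m)² = 1.046e-05 m²
R_1 = (1.78×10^-8)(1.11)/(1.046e-05) = 0.001888 Ω
Seg 2: A = 0.658 mm² = 6.580e-07 m²
R_2 = (9.76×10^-8)(0.645)/(6.580e-07) = 0.09567 Ω
Seg 3: A = 0.0217 mm² = 2.170e-08 m²
R_3 = (9.76×10^-8)(17.5)/(2.170e-08) = 78.71 Ω
R_total = R_1 + R_2 + R_3 = 78.8 Ω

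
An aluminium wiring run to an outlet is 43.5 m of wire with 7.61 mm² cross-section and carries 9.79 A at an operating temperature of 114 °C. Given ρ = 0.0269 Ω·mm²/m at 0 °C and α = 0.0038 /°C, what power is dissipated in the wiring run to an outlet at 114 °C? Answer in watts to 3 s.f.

ρ = 0.0269 Ω·mm²/m = 2.69×10^-8 Ω·m
A = 7.61 mm² = 7.610e-06 m²
R₍0₎ = ρL/A = (2.69×10^-8)(43.5)/(7.610e-06) = 0.1538 Ω
R₍114₎ = R₍0₎(1 + αΔT) = 0.1538 × (1 + 0.0038×114) = 0.2204 Ω
P = I²R = (9.79)² × 0.2204 = 21.1 W

21.1 W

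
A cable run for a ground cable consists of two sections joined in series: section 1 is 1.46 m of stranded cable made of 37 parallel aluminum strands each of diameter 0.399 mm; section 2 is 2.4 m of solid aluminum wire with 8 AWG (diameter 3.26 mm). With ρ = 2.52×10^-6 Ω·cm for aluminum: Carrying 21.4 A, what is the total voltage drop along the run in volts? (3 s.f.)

0.325 V

ρ = 2.52×10^-6 Ω·cm = 2.52×10^-8 Ω·m
Section 1: A_strand = π(1.9950e-04)² = 1.250e-07 m²; R₁ = ρL/(N·A_s) = (2.52×10^-8)(1.46)/(37×1.250e-07) = 0.007953 Ω
Section 2: A = π(3.26/2 mm)² = π(1.6300e-03 m)² = 8.347e-06 m²
R₂ = (2.52×10^-8)(2.4)/(8.347e-06) = 0.007246 Ω
R = R₁ + R₂ = 0.0152 Ω
V = IR = 21.4 × 0.0152 = 0.325 V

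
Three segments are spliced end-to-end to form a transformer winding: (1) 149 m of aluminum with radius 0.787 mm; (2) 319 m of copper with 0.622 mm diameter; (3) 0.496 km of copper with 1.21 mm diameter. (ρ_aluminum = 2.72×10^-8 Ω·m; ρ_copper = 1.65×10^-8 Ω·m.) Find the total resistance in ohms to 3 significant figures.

26.5 Ω

Seg 1: A = πr² = π(7.8700e-04 m)² = 1.946e-06 m²
R_1 = (2.72×10^-8)(149)/(1.946e-06) = 2.083 Ω
Seg 2: A = π(d/2)² = π(3.1100e-04 m)² = 3.039e-07 m²
R_2 = (1.65×10^-8)(319)/(3.039e-07) = 17.32 Ω
Seg 3: A = π(d/2)² = π(6.0500e-04 m)² = 1.150e-06 m²
R_3 = (1.65×10^-8)(496)/(1.150e-06) = 7.117 Ω
R_total = R_1 + R_2 + R_3 = 26.5 Ω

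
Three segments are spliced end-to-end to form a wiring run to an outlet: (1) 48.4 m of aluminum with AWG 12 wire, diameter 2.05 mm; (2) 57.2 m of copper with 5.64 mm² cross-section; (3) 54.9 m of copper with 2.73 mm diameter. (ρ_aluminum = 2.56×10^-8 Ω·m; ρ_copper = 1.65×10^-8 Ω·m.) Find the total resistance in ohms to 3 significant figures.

0.697 Ω

Seg 1: A = π(2.05/2 mm)² = π(1.0250e-03 m)² = 3.301e-06 m²
R_1 = (2.56×10^-8)(48.4)/(3.301e-06) = 0.3754 Ω
Seg 2: A = 5.64 mm² = 5.640e-06 m²
R_2 = (1.65×10^-8)(57.2)/(5.640e-06) = 0.1673 Ω
Seg 3: A = π(d/2)² = π(1.3650e-03 m)² = 5.853e-06 m²
R_3 = (1.65×10^-8)(54.9)/(5.853e-06) = 0.1548 Ω
R_total = R_1 + R_2 + R_3 = 0.697 Ω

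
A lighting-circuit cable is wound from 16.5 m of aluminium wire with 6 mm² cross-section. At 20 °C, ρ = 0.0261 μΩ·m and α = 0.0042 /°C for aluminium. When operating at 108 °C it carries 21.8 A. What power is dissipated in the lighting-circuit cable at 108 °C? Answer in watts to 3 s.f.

46.7 W

ρ = 0.0261 μΩ·m = 2.61×10^-8 Ω·m
A = 6 mm² = 6.000e-06 m²
R₍20₎ = ρL/A = (2.61×10^-8)(16.5)/(6.000e-06) = 0.07178 Ω
R₍108₎ = R₍20₎(1 + αΔT) = 0.07178 × (1 + 0.0042×88) = 0.0983 Ω
P = I²R = (21.8)² × 0.0983 = 46.7 W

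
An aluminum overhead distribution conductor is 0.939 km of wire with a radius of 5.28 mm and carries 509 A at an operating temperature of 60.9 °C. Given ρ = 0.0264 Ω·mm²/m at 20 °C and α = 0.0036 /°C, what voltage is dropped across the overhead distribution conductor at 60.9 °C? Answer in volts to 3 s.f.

ρ = 0.0264 Ω·mm²/m = 2.64×10^-8 Ω·m
A = πr² = π(5.2800e-03 m)² = 8.758e-05 m²
R₍20₎ = ρL/A = (2.64×10^-8)(939)/(8.758e-05) = 0.283 Ω
R₍60.9₎ = R₍20₎(1 + αΔT) = 0.283 × (1 + 0.0036×40.9) = 0.3247 Ω
V = IR = 509 × 0.3247 = 165 V

165 V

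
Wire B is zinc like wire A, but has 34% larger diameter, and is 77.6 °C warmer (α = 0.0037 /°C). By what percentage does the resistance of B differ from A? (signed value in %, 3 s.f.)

R ∝ ρL/d² with ρ ∝ (1+αΔT), so R_B/R_A = (1 + 34/100)⁻² × (1 + 0.0037×77.6)
= 0.5569 × 1.287 = 0.7168
(R_B − R_A)/R_A = 0.7168 − 1 = -28.3%

-28.3%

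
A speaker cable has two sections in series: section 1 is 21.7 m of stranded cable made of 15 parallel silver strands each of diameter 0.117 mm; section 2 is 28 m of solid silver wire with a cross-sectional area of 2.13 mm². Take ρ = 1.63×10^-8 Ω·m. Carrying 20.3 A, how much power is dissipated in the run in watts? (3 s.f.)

Section 1: A_strand = π(5.8500e-05)² = 1.075e-08 m²; R₁ = ρL/(N·A_s) = (1.63×10^-8)(21.7)/(15×1.075e-08) = 2.193 Ω
Section 2: A = 2.13 mm² = 2.130e-06 m²
R₂ = (1.63×10^-8)(28)/(2.130e-06) = 0.2143 Ω
R = R₁ + R₂ = 2.408 Ω
P = I²R = (20.3)² × 2.408 = 992 W

992 W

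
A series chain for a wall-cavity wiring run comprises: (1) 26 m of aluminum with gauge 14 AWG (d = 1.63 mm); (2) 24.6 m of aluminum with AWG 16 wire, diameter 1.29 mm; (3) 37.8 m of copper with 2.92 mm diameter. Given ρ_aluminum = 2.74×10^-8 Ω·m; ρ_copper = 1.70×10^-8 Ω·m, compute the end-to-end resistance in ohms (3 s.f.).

Seg 1: A = π(1.63/2 mm)² = π(8.1500e-04 m)² = 2.087e-06 m²
R_1 = (2.74×10^-8)(26)/(2.087e-06) = 0.3414 Ω
Seg 2: A = π(1.29/2 mm)² = π(6.4500e-04 m)² = 1.307e-06 m²
R_2 = (2.74×10^-8)(24.6)/(1.307e-06) = 0.5157 Ω
Seg 3: A = π(d/2)² = π(1.4600e-03 m)² = 6.697e-06 m²
R_3 = (1.70×10^-8)(37.8)/(6.697e-06) = 0.09596 Ω
R_total = R_1 + R_2 + R_3 = 0.953 Ω

0.953 Ω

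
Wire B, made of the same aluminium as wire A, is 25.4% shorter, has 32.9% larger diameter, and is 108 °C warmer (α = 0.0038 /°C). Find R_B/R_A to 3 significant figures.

R ∝ ρL/d² with ρ ∝ (1+αΔT), so R_B/R_A = (1 − 25.4/100) × (1 + 32.9/100)⁻² × (1 + 0.0038×108)
= 0.746 × 0.5662 × 1.41 = 0.596

0.596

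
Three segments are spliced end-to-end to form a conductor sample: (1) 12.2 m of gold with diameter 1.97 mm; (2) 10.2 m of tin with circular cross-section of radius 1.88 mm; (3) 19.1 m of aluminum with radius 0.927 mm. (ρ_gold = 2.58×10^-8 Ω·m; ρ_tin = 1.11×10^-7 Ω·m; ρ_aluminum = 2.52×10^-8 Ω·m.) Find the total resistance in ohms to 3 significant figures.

0.384 Ω

Seg 1: A = π(d/2)² = π(9.8500e-04 m)² = 3.048e-06 m²
R_1 = (2.58×10^-8)(12.2)/(3.048e-06) = 0.1033 Ω
Seg 2: A = πr² = π(1.8800e-03 m)² = 1.110e-05 m²
R_2 = (1.11×10^-7)(10.2)/(1.110e-05) = 0.102 Ω
Seg 3: A = πr² = π(9.2700e-04 m)² = 2.700e-06 m²
R_3 = (2.52×10^-8)(19.1)/(2.700e-06) = 0.1783 Ω
R_total = R_1 + R_2 + R_3 = 0.384 Ω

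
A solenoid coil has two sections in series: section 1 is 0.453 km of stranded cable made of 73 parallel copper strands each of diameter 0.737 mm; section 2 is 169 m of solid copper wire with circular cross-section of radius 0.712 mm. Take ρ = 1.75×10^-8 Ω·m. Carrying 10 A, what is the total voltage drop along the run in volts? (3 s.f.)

21.1 V

Section 1: A_strand = π(3.6850e-04)² = 4.266e-07 m²; R₁ = ρL/(N·A_s) = (1.75×10^-8)(453)/(73×4.266e-07) = 0.2546 Ω
Section 2: A = πr² = π(7.1200e-04 m)² = 1.593e-06 m²
R₂ = (1.75×10^-8)(169)/(1.593e-06) = 1.857 Ω
R = R₁ + R₂ = 2.112 Ω
V = IR = 10 × 2.112 = 21.1 V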